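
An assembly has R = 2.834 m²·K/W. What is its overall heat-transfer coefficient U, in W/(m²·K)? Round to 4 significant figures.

U = 1/R = 1/2.834 = 0.35286

0.3529 W/(m²·K)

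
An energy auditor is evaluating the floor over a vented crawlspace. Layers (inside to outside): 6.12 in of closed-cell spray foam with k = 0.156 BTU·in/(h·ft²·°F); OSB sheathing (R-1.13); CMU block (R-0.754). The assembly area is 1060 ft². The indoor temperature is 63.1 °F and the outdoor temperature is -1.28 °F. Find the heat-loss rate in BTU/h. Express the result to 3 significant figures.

6.12/0.156 = 39.23
R_total = 39.23 + 1.13 + 0.754 = 41.11 ft²·°F·h/BTU
Q = A·ΔT/R = 1060 × (63.1 − (-1.28)) / 41.11 = 1660 BTU/h

1660 BTU/h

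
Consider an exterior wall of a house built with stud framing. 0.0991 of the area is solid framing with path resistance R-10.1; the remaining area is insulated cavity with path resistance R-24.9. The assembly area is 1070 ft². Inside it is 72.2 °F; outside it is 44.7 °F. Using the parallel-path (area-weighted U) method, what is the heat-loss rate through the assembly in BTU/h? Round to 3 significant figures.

1350 BTU/h

U_eff = 0.9009/24.9 + 0.0991/10.1 = 0.03618 + 0.009812 = 0.04599
R_eff = 1/U_eff = 21.74 ft²·°F·h/BTU
Q = 1070 × (72.2 − 44.7) / 21.74 = 1353 BTU/h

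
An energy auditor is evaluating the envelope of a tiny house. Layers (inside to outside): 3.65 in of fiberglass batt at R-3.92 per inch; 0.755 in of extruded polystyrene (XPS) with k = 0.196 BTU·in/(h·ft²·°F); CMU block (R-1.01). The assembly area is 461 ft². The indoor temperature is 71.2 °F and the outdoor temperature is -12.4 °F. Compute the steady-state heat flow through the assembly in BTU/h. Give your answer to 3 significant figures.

3.65 × 3.92 = 14.31
0.755/0.196 = 3.852
R_total = 14.31 + 3.852 + 1.01 = 19.17 ft²·°F·h/BTU
Q = A·ΔT/R = 461 × (71.2 − (-12.4)) / 19.17 = 2010 BTU/h

2010 BTU/h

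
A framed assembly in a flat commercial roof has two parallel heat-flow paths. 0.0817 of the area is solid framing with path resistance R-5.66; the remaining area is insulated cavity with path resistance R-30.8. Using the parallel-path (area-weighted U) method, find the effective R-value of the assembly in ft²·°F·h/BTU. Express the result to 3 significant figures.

22.6 ft²·°F·h/BTU

U_eff = 0.9183/30.8 + 0.0817/5.66 = 0.02981 + 0.01443 = 0.04425
R_eff = 1/U_eff = 22.6 ft²·°F·h/BTU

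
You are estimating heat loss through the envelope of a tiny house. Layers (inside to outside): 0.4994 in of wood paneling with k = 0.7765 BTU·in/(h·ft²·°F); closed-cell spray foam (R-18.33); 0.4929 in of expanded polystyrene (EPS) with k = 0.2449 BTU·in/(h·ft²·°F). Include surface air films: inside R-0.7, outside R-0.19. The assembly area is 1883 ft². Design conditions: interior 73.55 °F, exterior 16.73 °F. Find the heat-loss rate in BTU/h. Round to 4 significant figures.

4891 BTU/h

0.4994/0.7765 = 0.64314
0.4929/0.2449 = 2.0127
R_total = 0.7 + 0.64314 + 18.33 + 2.0127 + 0.19 = 21.876 ft²·°F·h/BTU
Q = A·ΔT/R = 1883 × (73.55 − 16.73) / 21.876 = 4890.9 BTU/h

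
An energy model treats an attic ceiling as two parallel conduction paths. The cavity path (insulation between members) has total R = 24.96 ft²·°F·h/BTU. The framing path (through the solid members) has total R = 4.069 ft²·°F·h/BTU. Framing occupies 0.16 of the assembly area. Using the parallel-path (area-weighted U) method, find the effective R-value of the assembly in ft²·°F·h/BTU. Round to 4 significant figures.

U_eff = 0.84/24.96 + 0.16/4.069 = 0.033654 + 0.039322 = 0.072976
R_eff = 1/U_eff = 13.703 ft²·°F·h/BTU

13.70 ft²·°F·h/BTU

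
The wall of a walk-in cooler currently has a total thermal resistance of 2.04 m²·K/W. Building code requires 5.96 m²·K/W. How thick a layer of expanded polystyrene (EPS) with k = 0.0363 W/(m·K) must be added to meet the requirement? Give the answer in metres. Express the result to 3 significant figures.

0.142 m

ΔR = 5.96 − 2.04 = 3.92 m²·K/W
L = ΔR × k = 3.92 × 0.0363 = 0.1423 m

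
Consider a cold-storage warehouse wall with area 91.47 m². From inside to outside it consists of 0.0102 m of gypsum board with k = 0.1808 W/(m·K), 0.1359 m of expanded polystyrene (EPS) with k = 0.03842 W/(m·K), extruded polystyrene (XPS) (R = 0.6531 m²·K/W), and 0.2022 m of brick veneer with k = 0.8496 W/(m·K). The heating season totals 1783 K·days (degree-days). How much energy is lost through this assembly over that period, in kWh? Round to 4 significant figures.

0.0102/0.1808 = 0.056416
0.1359/0.03842 = 3.5372
0.2022/0.8496 = 0.23799
R_total = 0.056416 + 3.5372 + 0.6531 + 0.23799 = 4.4847 m²·K/W
E = A × HDD × 24 / R / 1000 = 91.47 × 1783 × 24 / 4.4847 / 1000 = 872.78 kWh

872.8 kWh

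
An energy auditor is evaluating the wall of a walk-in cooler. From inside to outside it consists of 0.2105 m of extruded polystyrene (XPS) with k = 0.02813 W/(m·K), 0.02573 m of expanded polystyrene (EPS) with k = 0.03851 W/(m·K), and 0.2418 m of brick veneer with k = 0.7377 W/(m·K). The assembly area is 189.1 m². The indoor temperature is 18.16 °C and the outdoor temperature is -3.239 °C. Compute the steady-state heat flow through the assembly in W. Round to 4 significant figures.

0.2105/0.02813 = 7.4831
0.02573/0.03851 = 0.66814
0.2418/0.7377 = 0.32778
R_total = 7.4831 + 0.66814 + 0.32778 = 8.479 m²·K/W
Q = A·ΔT/R = 189.1 × (18.16 − (-3.239)) / 8.479 = 477.24 W

477.2 W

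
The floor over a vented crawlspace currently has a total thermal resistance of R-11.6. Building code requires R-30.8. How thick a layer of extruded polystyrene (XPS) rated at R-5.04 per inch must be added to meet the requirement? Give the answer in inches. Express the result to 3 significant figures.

3.81 in

ΔR = 30.8 − 11.6 = 19.2 ft²·°F·h/BTU
L = ΔR / (R/in) = 19.2/5.04 = 3.81 in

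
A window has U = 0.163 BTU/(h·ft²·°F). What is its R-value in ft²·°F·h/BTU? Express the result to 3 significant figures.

6.13 ft²·°F·h/BTU

R = 1/U = 1/0.163 = 6.135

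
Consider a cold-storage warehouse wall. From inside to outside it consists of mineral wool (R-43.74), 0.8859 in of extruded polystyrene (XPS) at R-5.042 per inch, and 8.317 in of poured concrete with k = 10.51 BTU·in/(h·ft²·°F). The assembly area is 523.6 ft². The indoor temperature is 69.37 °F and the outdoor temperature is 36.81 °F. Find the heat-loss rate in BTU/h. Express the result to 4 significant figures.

347.9 BTU/h

0.8859 × 5.042 = 4.4667
8.317/10.51 = 0.79134
R_total = 43.74 + 4.4667 + 0.79134 = 48.998 ft²·°F·h/BTU
Q = A·ΔT/R = 523.6 × (69.37 − 36.81) / 48.998 = 347.94 BTU/h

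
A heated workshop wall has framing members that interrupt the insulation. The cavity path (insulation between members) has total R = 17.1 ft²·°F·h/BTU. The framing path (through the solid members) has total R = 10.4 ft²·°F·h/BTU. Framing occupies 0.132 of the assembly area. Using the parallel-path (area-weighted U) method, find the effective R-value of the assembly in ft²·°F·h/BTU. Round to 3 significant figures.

15.8 ft²·°F·h/BTU

U_eff = 0.868/17.1 + 0.132/10.4 = 0.05076 + 0.01269 = 0.06345
R_eff = 1/U_eff = 15.76 ft²·°F·h/BTU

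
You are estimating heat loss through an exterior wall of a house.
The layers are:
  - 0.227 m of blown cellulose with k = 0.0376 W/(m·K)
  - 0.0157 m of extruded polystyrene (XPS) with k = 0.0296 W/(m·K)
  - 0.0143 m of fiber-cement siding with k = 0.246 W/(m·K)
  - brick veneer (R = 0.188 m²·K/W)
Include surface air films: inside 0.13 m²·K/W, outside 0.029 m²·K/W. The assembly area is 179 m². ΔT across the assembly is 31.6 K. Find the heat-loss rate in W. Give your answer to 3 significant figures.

811 W

0.227/0.0376 = 6.037
0.0157/0.0296 = 0.5304
0.0143/0.246 = 0.05813
R_total = 0.13 + 6.037 + 0.5304 + 0.05813 + 0.188 + 0.029 = 6.973 m²·K/W
Q = A·ΔT/R = 179 × 31.6 / 6.973 = 811.2 W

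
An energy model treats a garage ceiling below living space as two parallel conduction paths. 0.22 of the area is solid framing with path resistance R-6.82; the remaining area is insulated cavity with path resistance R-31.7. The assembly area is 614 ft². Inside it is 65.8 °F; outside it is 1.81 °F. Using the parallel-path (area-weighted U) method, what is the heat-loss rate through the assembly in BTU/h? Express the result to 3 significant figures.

U_eff = 0.78/31.7 + 0.22/6.82 = 0.02461 + 0.03226 = 0.05686
R_eff = 1/U_eff = 17.59 ft²·°F·h/BTU
Q = 614 × (65.8 − 1.81) / 17.59 = 2234 BTU/h

2230 BTU/h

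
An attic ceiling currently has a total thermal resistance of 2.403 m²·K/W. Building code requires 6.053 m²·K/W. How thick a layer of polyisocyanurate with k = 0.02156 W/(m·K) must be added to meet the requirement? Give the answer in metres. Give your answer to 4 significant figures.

0.07869 m

ΔR = 6.053 − 2.403 = 3.65 m²·K/W
L = ΔR × k = 3.65 × 0.02156 = 0.078694 m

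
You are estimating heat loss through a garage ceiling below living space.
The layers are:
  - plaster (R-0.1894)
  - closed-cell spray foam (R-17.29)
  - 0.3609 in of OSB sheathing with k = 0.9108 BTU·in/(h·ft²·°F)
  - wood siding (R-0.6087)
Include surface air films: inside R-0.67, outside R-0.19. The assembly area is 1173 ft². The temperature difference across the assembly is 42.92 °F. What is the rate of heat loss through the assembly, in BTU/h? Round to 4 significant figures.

2603 BTU/h

0.3609/0.9108 = 0.39625
R_total = 0.67 + 0.1894 + 17.29 + 0.39625 + 0.6087 + 0.19 = 19.344 ft²·°F·h/BTU
Q = A·ΔT/R = 1173 × 42.92 / 19.344 = 2602.6 BTU/h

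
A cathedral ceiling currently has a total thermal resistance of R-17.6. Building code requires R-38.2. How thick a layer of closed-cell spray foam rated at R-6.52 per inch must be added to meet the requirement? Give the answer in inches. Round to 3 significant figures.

3.16 in

ΔR = 38.2 − 17.6 = 20.6 ft²·°F·h/BTU
L = ΔR / (R/in) = 20.6/6.52 = 3.16 in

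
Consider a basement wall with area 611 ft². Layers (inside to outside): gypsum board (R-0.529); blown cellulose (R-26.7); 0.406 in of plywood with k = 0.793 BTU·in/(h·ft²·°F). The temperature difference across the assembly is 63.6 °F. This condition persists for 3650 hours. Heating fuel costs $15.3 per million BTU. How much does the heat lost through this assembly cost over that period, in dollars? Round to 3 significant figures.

78.2 dollars

0.406/0.793 = 0.512
R_total = 0.529 + 26.7 + 0.512 = 27.74 ft²·°F·h/BTU
Q = 611 × 63.6 / 27.74 = 1401 BTU/h
E = 1401 × 3650 = 5113000 BTU
Cost = 5113000/10⁶ × 15.3 = $78.23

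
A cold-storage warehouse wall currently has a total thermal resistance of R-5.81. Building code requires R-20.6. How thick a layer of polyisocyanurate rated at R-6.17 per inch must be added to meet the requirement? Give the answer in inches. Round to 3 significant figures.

2.40 in

ΔR = 20.6 − 5.81 = 14.79 ft²·°F·h/BTU
L = ΔR / (R/in) = 14.79/6.17 = 2.397 in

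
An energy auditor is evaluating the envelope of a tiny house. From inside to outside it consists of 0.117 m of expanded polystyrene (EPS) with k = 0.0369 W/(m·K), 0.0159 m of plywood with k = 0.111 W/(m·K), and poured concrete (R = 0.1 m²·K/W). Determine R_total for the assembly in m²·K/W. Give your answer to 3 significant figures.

0.117/0.0369 = 3.171
0.0159/0.111 = 0.1432
R_total = 3.171 + 0.1432 + 0.1 = 3.414 m²·K/W

3.41 m²·K/W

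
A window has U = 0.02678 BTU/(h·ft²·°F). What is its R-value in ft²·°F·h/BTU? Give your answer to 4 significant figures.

37.34 ft²·°F·h/BTU

R = 1/U = 1/0.02678 = 37.341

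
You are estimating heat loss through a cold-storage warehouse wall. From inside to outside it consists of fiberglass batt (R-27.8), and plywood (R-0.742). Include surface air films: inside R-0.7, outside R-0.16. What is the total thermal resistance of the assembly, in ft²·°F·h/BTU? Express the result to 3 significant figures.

R_total = 0.7 + 27.8 + 0.742 + 0.16 = 29.4 ft²·°F·h/BTU

29.4 ft²·°F·h/BTU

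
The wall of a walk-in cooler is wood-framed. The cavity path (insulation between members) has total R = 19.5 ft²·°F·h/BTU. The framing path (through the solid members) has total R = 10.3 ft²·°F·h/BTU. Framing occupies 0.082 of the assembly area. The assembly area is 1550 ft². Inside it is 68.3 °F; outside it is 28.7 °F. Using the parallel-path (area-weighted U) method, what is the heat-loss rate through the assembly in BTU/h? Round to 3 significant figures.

U_eff = 0.918/19.5 + 0.082/10.3 = 0.04708 + 0.007961 = 0.05504
R_eff = 1/U_eff = 18.17 ft²·°F·h/BTU
Q = 1550 × (68.3 − 28.7) / 18.17 = 3378 BTU/h

3380 BTU/h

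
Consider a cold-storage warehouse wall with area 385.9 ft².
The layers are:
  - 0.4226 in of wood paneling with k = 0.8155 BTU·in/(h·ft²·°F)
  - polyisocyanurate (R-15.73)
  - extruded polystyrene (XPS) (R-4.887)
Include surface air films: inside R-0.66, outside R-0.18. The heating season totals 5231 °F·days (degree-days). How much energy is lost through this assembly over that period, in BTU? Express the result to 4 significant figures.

0.4226/0.8155 = 0.51821
R_total = 0.66 + 0.51821 + 15.73 + 4.887 + 0.18 = 21.975 ft²·°F·h/BTU
E = A × HDD × 24 / R = 385.9 × 5231 × 24 / 21.975 = 2204600 BTU

2205000 BTU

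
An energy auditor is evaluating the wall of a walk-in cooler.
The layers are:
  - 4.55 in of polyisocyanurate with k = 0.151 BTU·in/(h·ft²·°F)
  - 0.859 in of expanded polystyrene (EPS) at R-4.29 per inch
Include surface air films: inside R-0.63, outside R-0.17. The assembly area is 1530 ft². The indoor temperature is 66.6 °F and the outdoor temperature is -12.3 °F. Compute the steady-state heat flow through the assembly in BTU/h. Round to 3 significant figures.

3490 BTU/h

4.55/0.151 = 30.13
0.859 × 4.29 = 3.685
R_total = 0.63 + 30.13 + 3.685 + 0.17 = 34.62 ft²·°F·h/BTU
Q = A·ΔT/R = 1530 × (66.6 − (-12.3)) / 34.62 = 3487 BTU/h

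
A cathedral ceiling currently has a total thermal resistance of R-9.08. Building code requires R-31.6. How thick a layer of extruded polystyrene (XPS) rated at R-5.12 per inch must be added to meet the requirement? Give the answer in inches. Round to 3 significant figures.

4.40 in

ΔR = 31.6 − 9.08 = 22.52 ft²·°F·h/BTU
L = ΔR / (R/in) = 22.52/5.12 = 4.398 in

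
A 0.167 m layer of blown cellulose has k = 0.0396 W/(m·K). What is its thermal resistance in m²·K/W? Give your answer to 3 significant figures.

R = L/k = 0.167/0.0396 = 4.217 m²·K/W

4.22 m²·K/W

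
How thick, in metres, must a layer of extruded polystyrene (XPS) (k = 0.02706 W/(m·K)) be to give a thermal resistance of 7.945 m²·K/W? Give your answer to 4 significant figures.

L = R·k = 7.945 × 0.02706 = 0.21499 m

0.2150 m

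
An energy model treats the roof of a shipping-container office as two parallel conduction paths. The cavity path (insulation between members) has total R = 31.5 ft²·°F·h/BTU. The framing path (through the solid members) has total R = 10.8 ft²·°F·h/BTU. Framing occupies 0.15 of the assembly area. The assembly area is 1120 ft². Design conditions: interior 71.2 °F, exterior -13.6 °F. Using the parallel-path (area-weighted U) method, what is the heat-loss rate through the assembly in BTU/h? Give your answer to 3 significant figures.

3880 BTU/h

U_eff = 0.85/31.5 + 0.15/10.8 = 0.02698 + 0.01389 = 0.04087
R_eff = 1/U_eff = 24.47 ft²·°F·h/BTU
Q = 1120 × (71.2 − (-13.6)) / 24.47 = 3882 BTU/h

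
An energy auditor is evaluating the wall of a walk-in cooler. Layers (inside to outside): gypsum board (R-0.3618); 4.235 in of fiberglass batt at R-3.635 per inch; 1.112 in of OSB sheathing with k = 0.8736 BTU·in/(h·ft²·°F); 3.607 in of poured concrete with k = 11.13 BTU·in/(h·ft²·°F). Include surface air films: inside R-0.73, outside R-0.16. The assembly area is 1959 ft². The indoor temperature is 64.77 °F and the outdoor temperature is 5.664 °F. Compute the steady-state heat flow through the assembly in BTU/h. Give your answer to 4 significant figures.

4.235 × 3.635 = 15.394
1.112/0.8736 = 1.2729
3.607/11.13 = 0.32408
R_total = 0.73 + 0.3618 + 15.394 + 1.2729 + 0.32408 + 0.16 = 18.243 ft²·°F·h/BTU
Q = A·ΔT/R = 1959 × (64.77 − 5.664) / 18.243 = 6347 BTU/h

6347 BTU/h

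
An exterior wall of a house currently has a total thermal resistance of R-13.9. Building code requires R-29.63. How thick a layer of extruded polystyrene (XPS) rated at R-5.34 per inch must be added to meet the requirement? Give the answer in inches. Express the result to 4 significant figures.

ΔR = 29.63 − 13.9 = 15.73 ft²·°F·h/BTU
L = ΔR / (R/in) = 15.73/5.34 = 2.9457 in

2.946 in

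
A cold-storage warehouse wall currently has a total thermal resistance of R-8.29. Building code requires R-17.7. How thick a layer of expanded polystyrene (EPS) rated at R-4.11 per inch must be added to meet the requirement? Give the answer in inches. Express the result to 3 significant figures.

2.29 in

ΔR = 17.7 − 8.29 = 9.41 ft²·°F·h/BTU
L = ΔR / (R/in) = 9.41/4.11 = 2.29 in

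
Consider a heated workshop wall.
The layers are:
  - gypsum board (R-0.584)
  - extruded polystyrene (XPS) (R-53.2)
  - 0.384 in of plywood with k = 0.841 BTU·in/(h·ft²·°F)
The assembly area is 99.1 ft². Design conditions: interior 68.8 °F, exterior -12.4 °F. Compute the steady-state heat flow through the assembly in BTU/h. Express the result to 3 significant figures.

0.384/0.841 = 0.4566
R_total = 0.584 + 53.2 + 0.4566 = 54.24 ft²·°F·h/BTU
Q = A·ΔT/R = 99.1 × (68.8 − (-12.4)) / 54.24 = 148.4 BTU/h

148 BTU/h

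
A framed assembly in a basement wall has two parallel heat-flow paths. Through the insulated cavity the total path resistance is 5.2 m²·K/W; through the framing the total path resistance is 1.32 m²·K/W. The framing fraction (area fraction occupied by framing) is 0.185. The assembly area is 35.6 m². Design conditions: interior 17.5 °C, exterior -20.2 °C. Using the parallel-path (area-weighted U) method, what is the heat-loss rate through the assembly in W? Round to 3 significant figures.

U_eff = 0.815/5.2 + 0.185/1.32 = 0.1567 + 0.1402 = 0.2969
R_eff = 1/U_eff = 3.368 m²·K/W
Q = 35.6 × (17.5 − (-20.2)) / 3.368 = 398.5 W

398 W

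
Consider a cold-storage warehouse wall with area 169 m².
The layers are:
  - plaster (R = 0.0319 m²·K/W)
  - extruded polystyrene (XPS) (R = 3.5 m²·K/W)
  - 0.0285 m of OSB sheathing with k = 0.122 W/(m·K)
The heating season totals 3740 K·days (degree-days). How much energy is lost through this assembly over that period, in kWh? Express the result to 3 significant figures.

4030 kWh

0.0285/0.122 = 0.2336
R_total = 0.0319 + 3.5 + 0.2336 = 3.766 m²·K/W
E = A × HDD × 24 / R / 1000 = 169 × 3740 × 24 / 3.766 / 1000 = 4029 kWh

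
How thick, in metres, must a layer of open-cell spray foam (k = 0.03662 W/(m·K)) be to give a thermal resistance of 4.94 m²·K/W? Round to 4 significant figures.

0.1809 m

L = R·k = 4.94 × 0.03662 = 0.1809 m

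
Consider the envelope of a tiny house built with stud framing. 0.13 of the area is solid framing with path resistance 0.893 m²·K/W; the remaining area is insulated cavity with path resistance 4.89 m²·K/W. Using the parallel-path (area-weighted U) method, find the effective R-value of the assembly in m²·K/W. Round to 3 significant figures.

U_eff = 0.87/4.89 + 0.13/0.893 = 0.1779 + 0.1456 = 0.3235
R_eff = 1/U_eff = 3.091 m²·K/W

3.09 m²·K/W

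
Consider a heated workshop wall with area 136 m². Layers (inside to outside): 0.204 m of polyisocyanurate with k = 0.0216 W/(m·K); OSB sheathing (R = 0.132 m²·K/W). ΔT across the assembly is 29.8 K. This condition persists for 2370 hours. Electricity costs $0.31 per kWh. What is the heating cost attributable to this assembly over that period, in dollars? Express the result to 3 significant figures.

0.204/0.0216 = 9.444
R_total = 9.444 + 0.132 = 9.576 m²·K/W
Q = 136 × 29.8 / 9.576 = 423.2 W
E = 423.2 W × 2370 h / 1000 = 1003 kWh
Cost = 1003 × 0.31 = $310.9

311 dollars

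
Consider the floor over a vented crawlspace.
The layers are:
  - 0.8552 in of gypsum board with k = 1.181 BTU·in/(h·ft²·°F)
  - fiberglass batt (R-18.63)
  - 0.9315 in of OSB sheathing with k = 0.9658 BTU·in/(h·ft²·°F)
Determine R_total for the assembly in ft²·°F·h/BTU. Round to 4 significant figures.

0.8552/1.181 = 0.72413
0.9315/0.9658 = 0.96449
R_total = 0.72413 + 18.63 + 0.96449 = 20.319 ft²·°F·h/BTU

20.32 ft²·°F·h/BTU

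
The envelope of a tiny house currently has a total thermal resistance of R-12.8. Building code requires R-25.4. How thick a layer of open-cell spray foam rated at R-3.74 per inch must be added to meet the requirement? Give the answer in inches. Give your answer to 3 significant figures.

ΔR = 25.4 − 12.8 = 12.6 ft²·°F·h/BTU
L = ΔR / (R/in) = 12.6/3.74 = 3.369 in

3.37 in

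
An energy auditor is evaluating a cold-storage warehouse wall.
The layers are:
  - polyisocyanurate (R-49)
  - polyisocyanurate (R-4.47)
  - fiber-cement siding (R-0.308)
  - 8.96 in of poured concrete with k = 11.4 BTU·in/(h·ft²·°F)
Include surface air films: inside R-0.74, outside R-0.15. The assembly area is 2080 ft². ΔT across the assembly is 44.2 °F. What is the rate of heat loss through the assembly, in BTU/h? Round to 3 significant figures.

1660 BTU/h

8.96/11.4 = 0.786
R_total = 0.74 + 49 + 4.47 + 0.308 + 0.786 + 0.15 = 55.45 ft²·°F·h/BTU
Q = A·ΔT/R = 2080 × 44.2 / 55.45 = 1658 BTU/h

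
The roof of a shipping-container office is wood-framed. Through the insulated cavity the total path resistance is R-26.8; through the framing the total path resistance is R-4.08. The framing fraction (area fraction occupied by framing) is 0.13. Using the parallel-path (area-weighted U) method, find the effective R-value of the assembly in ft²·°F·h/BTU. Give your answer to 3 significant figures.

15.5 ft²·°F·h/BTU

U_eff = 0.87/26.8 + 0.13/4.08 = 0.03246 + 0.03186 = 0.06433
R_eff = 1/U_eff = 15.55 ft²·°F·h/BTU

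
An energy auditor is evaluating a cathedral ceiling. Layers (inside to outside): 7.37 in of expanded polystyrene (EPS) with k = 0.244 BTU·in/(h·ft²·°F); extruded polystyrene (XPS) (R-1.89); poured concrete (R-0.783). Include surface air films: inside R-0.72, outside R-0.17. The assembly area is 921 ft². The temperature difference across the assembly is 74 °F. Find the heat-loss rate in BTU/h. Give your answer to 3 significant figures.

2020 BTU/h

7.37/0.244 = 30.2
R_total = 0.72 + 30.2 + 1.89 + 0.783 + 0.17 = 33.77 ft²·°F·h/BTU
Q = A·ΔT/R = 921 × 74 / 33.77 = 2018 BTU/h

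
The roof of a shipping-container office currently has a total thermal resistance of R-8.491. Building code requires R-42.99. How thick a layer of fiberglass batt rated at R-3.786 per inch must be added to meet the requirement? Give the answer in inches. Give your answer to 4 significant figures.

ΔR = 42.99 − 8.491 = 34.499 ft²·°F·h/BTU
L = ΔR / (R/in) = 34.499/3.786 = 9.1123 in

9.112 in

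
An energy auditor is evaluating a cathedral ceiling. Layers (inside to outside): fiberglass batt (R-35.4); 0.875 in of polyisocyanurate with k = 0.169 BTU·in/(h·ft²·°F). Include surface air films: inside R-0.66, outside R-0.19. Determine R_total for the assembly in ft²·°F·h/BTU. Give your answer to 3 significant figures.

0.875/0.169 = 5.178
R_total = 0.66 + 35.4 + 5.178 + 0.19 = 41.43 ft²·°F·h/BTU

41.4 ft²·°F·h/BTU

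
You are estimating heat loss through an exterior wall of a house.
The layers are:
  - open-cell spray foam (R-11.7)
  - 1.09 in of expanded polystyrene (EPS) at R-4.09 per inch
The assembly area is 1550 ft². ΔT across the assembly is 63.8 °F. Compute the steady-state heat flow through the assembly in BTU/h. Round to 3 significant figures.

6120 BTU/h

1.09 × 4.09 = 4.458
R_total = 11.7 + 4.458 = 16.16 ft²·°F·h/BTU
Q = A·ΔT/R = 1550 × 63.8 / 16.16 = 6120 BTU/h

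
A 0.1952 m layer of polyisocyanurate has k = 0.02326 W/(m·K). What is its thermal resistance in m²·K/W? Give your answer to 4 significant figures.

8.392 m²·K/W

R = L/k = 0.1952/0.02326 = 8.3921 m²·K/W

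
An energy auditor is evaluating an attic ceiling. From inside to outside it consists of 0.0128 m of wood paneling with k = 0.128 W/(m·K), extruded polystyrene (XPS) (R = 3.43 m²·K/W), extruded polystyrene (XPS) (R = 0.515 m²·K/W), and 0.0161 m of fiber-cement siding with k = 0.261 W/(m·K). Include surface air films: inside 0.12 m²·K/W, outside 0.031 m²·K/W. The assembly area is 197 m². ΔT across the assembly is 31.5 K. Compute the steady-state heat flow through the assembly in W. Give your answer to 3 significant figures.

0.0128/0.128 = 0.1
0.0161/0.261 = 0.06169
R_total = 0.12 + 0.1 + 3.43 + 0.515 + 0.06169 + 0.031 = 4.258 m²·K/W
Q = A·ΔT/R = 197 × 31.5 / 4.258 = 1457 W

1460 W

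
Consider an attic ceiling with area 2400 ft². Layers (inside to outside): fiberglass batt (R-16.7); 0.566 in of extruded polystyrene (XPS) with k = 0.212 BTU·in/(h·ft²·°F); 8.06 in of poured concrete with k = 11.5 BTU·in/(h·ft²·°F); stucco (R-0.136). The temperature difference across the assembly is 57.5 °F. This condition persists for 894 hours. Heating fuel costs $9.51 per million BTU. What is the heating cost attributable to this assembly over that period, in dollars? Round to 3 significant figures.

58.1 dollars

0.566/0.212 = 2.67
8.06/11.5 = 0.7009
R_total = 16.7 + 2.67 + 0.7009 + 0.136 = 20.21 ft²·°F·h/BTU
Q = 2400 × 57.5 / 20.21 = 6829 BTU/h
E = 6829 × 894 = 6106000 BTU
Cost = 6106000/10⁶ × 9.51 = $58.06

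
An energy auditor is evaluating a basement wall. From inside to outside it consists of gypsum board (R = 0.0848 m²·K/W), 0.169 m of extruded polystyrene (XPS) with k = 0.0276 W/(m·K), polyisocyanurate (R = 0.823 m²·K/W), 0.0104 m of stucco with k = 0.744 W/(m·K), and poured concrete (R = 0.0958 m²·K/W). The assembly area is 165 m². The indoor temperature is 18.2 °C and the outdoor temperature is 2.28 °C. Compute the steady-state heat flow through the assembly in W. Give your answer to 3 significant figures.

0.169/0.0276 = 6.123
0.0104/0.744 = 0.01398
R_total = 0.0848 + 6.123 + 0.823 + 0.01398 + 0.0958 = 7.141 m²·K/W
Q = A·ΔT/R = 165 × (18.2 − 2.28) / 7.141 = 367.9 W

368 W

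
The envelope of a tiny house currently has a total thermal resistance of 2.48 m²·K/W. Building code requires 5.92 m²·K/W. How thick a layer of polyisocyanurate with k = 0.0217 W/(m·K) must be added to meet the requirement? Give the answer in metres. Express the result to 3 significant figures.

0.0746 m

ΔR = 5.92 − 2.48 = 3.44 m²·K/W
L = ΔR × k = 3.44 × 0.0217 = 0.07465 m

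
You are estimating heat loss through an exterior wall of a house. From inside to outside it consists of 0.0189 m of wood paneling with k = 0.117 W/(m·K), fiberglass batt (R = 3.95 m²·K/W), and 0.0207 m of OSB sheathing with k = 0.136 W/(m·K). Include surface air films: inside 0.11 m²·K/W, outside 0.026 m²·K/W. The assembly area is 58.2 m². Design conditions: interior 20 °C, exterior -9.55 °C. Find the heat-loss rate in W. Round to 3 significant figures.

391 W

0.0189/0.117 = 0.1615
0.0207/0.136 = 0.1522
R_total = 0.11 + 0.1615 + 3.95 + 0.1522 + 0.026 = 4.4 m²·K/W
Q = A·ΔT/R = 58.2 × (20 − (-9.55)) / 4.4 = 390.9 W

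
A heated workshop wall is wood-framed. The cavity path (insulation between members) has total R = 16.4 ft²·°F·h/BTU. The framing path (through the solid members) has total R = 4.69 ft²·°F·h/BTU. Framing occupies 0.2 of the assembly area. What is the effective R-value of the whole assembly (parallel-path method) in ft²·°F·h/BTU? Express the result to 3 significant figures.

U_eff = 0.8/16.4 + 0.2/4.69 = 0.04878 + 0.04264 = 0.09142
R_eff = 1/U_eff = 10.94 ft²·°F·h/BTU

10.9 ft²·°F·h/BTU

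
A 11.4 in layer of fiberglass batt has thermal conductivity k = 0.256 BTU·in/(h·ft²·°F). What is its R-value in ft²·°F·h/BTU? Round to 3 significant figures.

44.5 ft²·°F·h/BTU

R = L/k = 11.4/0.256 = 44.53 ft²·°F·h/BTU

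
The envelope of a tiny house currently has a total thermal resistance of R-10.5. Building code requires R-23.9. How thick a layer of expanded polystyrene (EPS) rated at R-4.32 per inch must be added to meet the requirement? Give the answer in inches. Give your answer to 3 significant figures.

ΔR = 23.9 − 10.5 = 13.4 ft²·°F·h/BTU
L = ΔR / (R/in) = 13.4/4.32 = 3.102 in

3.10 in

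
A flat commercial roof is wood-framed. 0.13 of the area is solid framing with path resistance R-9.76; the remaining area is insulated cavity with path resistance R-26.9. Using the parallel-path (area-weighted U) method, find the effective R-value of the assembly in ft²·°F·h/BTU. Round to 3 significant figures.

U_eff = 0.87/26.9 + 0.13/9.76 = 0.03234 + 0.01332 = 0.04566
R_eff = 1/U_eff = 21.9 ft²·°F·h/BTU

21.9 ft²·°F·h/BTU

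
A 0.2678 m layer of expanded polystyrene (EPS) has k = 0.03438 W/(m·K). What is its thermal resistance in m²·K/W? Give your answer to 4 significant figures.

7.789 m²·K/W

R = L/k = 0.2678/0.03438 = 7.7894 m²·K/W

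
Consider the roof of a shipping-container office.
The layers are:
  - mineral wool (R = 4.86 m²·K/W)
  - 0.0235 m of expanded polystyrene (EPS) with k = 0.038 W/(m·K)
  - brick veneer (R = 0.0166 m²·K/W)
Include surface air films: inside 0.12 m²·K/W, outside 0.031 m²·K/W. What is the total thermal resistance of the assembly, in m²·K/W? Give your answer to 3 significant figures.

0.0235/0.038 = 0.6184
R_total = 0.12 + 4.86 + 0.6184 + 0.0166 + 0.031 = 5.646 m²·K/W

5.65 m²·K/W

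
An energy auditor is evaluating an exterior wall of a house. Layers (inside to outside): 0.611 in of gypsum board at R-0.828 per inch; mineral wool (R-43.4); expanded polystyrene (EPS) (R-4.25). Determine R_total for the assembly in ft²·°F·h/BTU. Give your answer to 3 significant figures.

48.2 ft²·°F·h/BTU

0.611 × 0.828 = 0.5059
R_total = 0.5059 + 43.4 + 4.25 = 48.16 ft²·°F·h/BTU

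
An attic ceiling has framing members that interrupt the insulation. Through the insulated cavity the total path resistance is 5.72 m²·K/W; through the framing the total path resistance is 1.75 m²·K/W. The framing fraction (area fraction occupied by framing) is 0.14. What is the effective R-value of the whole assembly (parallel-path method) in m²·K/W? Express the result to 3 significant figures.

U_eff = 0.86/5.72 + 0.14/1.75 = 0.1503 + 0.08 = 0.2303
R_eff = 1/U_eff = 4.341 m²·K/W

4.34 m²·K/W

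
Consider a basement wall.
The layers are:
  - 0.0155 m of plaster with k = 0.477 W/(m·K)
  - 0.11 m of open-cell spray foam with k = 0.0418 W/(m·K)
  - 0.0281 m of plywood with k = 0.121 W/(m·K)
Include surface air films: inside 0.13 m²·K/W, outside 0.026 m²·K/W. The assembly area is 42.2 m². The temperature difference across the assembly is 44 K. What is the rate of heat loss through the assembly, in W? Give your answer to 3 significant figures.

608 W

0.0155/0.477 = 0.03249
0.11/0.0418 = 2.632
0.0281/0.121 = 0.2322
R_total = 0.13 + 0.03249 + 2.632 + 0.2322 + 0.026 = 3.052 m²·K/W
Q = A·ΔT/R = 42.2 × 44 / 3.052 = 608.3 W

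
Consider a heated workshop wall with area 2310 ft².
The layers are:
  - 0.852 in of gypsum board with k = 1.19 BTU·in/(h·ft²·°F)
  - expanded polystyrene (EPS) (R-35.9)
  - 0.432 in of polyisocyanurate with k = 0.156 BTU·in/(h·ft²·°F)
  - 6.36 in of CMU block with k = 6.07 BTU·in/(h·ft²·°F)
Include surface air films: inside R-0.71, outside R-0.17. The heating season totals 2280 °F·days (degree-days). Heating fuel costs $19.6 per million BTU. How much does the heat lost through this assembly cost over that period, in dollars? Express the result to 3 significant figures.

0.852/1.19 = 0.716
0.432/0.156 = 2.769
6.36/6.07 = 1.048
R_total = 0.71 + 0.716 + 35.9 + 2.769 + 1.048 + 0.17 = 41.31 ft²·°F·h/BTU
E = A × HDD × 24 / R = 2310 × 2280 × 24 / 41.31 = 3060000 BTU
Cost = 3060000/10⁶ × 19.6 = $59.97

60.0 dollars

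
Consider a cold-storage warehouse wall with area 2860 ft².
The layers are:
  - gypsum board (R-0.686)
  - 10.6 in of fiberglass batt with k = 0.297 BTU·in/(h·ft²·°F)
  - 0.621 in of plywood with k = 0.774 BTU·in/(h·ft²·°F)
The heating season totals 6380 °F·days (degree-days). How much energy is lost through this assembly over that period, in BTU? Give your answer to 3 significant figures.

11800000 BTU

10.6/0.297 = 35.69
0.621/0.774 = 0.8023
R_total = 0.686 + 35.69 + 0.8023 = 37.18 ft²·°F·h/BTU
E = A × HDD × 24 / R = 2860 × 6380 × 24 / 37.18 = 11780000 BTU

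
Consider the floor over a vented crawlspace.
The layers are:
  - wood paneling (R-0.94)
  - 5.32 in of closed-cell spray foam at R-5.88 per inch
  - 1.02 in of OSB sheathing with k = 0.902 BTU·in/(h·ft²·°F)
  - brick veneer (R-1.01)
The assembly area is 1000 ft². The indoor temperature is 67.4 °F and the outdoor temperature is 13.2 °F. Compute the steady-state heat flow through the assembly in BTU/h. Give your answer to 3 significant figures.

1580 BTU/h

5.32 × 5.88 = 31.28
1.02/0.902 = 1.131
R_total = 0.94 + 31.28 + 1.131 + 1.01 = 34.36 ft²·°F·h/BTU
Q = A·ΔT/R = 1000 × (67.4 − 13.2) / 34.36 = 1577 BTU/h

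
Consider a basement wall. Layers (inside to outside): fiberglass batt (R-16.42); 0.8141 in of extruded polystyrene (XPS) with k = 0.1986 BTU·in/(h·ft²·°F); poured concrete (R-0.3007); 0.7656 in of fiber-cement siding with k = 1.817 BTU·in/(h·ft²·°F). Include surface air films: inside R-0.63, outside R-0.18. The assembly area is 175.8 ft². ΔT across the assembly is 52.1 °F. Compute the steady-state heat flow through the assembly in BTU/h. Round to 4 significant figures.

0.8141/0.1986 = 4.0992
0.7656/1.817 = 0.42135
R_total = 0.63 + 16.42 + 4.0992 + 0.3007 + 0.42135 + 0.18 = 22.051 ft²·°F·h/BTU
Q = A·ΔT/R = 175.8 × 52.1 / 22.051 = 415.36 BTU/h

415.4 BTU/h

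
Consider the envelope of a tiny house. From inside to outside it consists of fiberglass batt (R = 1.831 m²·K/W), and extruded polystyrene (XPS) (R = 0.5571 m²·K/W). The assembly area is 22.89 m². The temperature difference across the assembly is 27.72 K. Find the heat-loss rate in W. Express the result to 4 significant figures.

265.7 W

R_total = 1.831 + 0.5571 = 2.3881 m²·K/W
Q = A·ΔT/R = 22.89 × 27.72 / 2.3881 = 265.7 W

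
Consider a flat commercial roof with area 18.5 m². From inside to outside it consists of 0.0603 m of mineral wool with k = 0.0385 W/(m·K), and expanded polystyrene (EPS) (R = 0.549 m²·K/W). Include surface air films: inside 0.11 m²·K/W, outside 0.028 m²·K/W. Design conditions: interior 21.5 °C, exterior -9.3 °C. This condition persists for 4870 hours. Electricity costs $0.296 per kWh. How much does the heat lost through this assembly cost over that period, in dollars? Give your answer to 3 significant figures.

0.0603/0.0385 = 1.566
R_total = 0.11 + 1.566 + 0.549 + 0.028 = 2.253 m²·K/W
Q = 18.5 × (21.5 − (-9.3)) / 2.253 = 252.9 W
E = 252.9 W × 4870 h / 1000 = 1232 kWh
Cost = 1232 × 0.296 = $364.5

365 dollars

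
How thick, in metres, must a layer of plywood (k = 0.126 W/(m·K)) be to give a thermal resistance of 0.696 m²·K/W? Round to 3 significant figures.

0.0877 m

L = R·k = 0.696 × 0.126 = 0.0877 m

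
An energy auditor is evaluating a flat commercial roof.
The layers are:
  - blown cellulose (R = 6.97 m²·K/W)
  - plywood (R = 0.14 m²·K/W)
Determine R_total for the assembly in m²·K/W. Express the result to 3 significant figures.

7.11 m²·K/W

R_total = 6.97 + 0.14 = 7.11 m²·K/W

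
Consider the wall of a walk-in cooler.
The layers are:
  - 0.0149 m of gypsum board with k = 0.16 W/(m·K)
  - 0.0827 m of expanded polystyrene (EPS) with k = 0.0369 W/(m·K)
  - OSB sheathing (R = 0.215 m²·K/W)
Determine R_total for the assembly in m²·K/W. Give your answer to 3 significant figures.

0.0149/0.16 = 0.09312
0.0827/0.0369 = 2.241
R_total = 0.09312 + 2.241 + 0.215 = 2.549 m²·K/W

2.55 m²·K/W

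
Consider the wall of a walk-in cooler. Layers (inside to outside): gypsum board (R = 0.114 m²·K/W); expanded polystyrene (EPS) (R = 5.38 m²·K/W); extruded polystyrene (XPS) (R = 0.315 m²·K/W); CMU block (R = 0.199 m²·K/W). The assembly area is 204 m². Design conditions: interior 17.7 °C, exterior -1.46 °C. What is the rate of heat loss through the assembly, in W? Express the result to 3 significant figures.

651 W

R_total = 0.114 + 5.38 + 0.315 + 0.199 = 6.008 m²·K/W
Q = A·ΔT/R = 204 × (17.7 − (-1.46)) / 6.008 = 650.6 W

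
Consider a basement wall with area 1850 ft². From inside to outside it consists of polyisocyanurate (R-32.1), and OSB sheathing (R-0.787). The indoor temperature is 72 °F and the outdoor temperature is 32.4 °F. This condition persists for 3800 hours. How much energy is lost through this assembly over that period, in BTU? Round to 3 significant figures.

8460000 BTU

R_total = 32.1 + 0.787 = 32.89 ft²·°F·h/BTU
Q = 1850 × (72 − 32.4) / 32.89 = 2228 BTU/h
E = 2228 × 3800 = 8465000 BTU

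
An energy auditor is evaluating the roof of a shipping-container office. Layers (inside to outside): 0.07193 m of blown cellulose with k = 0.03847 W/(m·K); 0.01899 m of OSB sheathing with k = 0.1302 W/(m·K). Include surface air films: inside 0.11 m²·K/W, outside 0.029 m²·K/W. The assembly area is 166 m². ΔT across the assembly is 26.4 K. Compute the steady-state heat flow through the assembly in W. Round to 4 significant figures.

0.07193/0.03847 = 1.8698
0.01899/0.1302 = 0.14585
R_total = 0.11 + 1.8698 + 0.14585 + 0.029 = 2.1546 m²·K/W
Q = A·ΔT/R = 166 × 26.4 / 2.1546 = 2034 W

2034 W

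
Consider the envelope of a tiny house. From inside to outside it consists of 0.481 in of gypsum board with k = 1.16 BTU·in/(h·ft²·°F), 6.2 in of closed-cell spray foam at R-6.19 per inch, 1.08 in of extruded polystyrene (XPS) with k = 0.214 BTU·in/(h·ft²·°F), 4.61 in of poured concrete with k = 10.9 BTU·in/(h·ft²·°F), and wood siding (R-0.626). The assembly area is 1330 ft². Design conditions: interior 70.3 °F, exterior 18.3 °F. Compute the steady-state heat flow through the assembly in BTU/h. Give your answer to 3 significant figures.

1540 BTU/h

0.481/1.16 = 0.4147
6.2 × 6.19 = 38.38
1.08/0.214 = 5.047
4.61/10.9 = 0.4229
R_total = 0.4147 + 38.38 + 5.047 + 0.4229 + 0.626 = 44.89 ft²·°F·h/BTU
Q = A·ΔT/R = 1330 × (70.3 − 18.3) / 44.89 = 1541 BTU/h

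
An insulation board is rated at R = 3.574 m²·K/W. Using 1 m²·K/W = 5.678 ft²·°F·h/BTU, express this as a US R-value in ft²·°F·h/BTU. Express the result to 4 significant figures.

20.29 ft²·°F·h/BTU

R_US = 3.574 × 5.678 = 20.293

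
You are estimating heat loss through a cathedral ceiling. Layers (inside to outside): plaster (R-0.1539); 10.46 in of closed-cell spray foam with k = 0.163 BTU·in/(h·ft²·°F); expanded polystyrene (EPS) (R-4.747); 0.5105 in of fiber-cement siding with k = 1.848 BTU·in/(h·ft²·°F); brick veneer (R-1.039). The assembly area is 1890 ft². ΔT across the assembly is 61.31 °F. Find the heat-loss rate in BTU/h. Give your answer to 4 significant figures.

10.46/0.163 = 64.172
0.5105/1.848 = 0.27624
R_total = 0.1539 + 64.172 + 4.747 + 0.27624 + 1.039 = 70.388 ft²·°F·h/BTU
Q = A·ΔT/R = 1890 × 61.31 / 70.388 = 1646.2 BTU/h

1646 BTU/h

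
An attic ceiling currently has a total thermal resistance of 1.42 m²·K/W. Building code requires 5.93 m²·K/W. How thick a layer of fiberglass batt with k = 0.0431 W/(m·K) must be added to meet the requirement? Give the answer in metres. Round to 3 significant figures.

0.194 m

ΔR = 5.93 − 1.42 = 4.51 m²·K/W
L = ΔR × k = 4.51 × 0.0431 = 0.1944 m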